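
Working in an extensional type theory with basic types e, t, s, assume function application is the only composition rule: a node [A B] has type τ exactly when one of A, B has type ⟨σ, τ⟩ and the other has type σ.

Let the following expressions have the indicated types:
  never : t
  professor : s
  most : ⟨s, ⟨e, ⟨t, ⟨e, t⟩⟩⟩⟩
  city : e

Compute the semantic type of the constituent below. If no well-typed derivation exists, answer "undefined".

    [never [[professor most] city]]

[professor most]: ⟨s, ⟨e, ⟨t, ⟨e, t⟩⟩⟩⟩ applied to s yields ⟨e, ⟨t, ⟨e, t⟩⟩⟩.
[[professor most] city]: ⟨e, ⟨t, ⟨e, t⟩⟩⟩ applied to e yields ⟨t, ⟨e, t⟩⟩.
[never [[professor most] city]]: ⟨t, ⟨e, t⟩⟩ applied to t yields ⟨e, t⟩.

⟨e, t⟩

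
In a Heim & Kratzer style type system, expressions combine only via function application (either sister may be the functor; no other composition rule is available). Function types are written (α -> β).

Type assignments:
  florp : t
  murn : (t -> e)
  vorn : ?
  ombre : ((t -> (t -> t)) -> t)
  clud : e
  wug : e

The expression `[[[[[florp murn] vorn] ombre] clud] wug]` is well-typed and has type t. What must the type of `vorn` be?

(e -> (((t -> (t -> t)) -> t) -> (e -> (e -> t))))

[[[[[florp murn] vorn] ombre] clud] wug] is required to be t. wug : e cannot yield t as functor, so [[[[florp murn] vorn] ombre] clud] : (e -> t).
[[[[florp murn] vorn] ombre] clud] is required to be (e -> t). clud : e cannot yield (e -> t) as functor, so [[[florp murn] vorn] ombre] : (e -> (e -> t)).
[[[florp murn] vorn] ombre] is required to be (e -> (e -> t)). ombre : ((t -> (t -> t)) -> t) cannot yield (e -> (e -> t)) as functor, so [[florp murn] vorn] : (((t -> (t -> t)) -> t) -> (e -> (e -> t))).
[[florp murn] vorn] is required to be (((t -> (t -> t)) -> t) -> (e -> (e -> t))). [florp murn] : e cannot yield (((t -> (t -> t)) -> t) -> (e -> (e -> t))) as functor, so vorn : (e -> (((t -> (t -> t)) -> t) -> (e -> (e -> t)))).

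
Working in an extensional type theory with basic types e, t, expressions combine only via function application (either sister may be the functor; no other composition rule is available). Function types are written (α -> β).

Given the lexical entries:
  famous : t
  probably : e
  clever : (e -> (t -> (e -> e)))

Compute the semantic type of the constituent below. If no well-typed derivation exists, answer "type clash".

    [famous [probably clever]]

(e -> e)

[probably clever] — clever of type (e -> (t -> (e -> e))) combines with probably of type e: type (t -> (e -> e)).
[famous [probably clever]] — [probably clever] of type (t -> (e -> e)) combines with famous of type t: type (e -> e).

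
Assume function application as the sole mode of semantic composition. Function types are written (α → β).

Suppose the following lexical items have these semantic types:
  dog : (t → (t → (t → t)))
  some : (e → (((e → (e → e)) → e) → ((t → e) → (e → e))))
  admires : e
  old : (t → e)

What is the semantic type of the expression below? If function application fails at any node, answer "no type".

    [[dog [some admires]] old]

no type

[some admires]: functor some : (e → (((e → (e → e)) → e) → ((t → e) → (e → e)))), argument admires : e; result (((e → (e → e)) → e) → ((t → e) → (e → e))).
[dog [some admires]]: (t → (t → (t → t))) with (((e → (e → e)) → e) → ((t → e) → (e → e))) — neither is a function whose domain matches the other; composition fails here.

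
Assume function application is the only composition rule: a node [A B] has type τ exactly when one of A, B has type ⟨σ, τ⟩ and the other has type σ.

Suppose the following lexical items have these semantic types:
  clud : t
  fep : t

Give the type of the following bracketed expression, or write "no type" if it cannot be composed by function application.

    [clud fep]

[clud fep]: t and t cannot combine by function application — type clash.

no type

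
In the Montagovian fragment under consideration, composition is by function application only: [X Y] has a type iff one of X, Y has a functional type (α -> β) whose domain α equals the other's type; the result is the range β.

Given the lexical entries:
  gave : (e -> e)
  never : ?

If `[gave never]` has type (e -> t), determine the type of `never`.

((e -> e) -> (e -> t))

[gave never] must have type (e -> t). The sister gave has type (e -> e); that is not a function onto (e -> t), so never must be the functor, of type ((e -> e) -> (e -> t)).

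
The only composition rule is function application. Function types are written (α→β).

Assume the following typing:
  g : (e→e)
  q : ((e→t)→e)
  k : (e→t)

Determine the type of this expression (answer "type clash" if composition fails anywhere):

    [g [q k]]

e

[q k] — q of type ((e→t)→e) combines with k of type (e→t): type e.
[g [q k]] — g of type (e→e) combines with [q k] of type e: type e.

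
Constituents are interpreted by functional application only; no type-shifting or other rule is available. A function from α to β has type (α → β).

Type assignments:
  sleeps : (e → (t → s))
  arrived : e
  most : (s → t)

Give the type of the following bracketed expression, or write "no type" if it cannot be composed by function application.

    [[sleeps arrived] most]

no type

[sleeps arrived]: sleeps is (e → (t → s)), arrived is e; result (t → s).
[[sleeps arrived] most]: (t → s) with (s → t) — neither is a function whose domain matches the other; composition fails here.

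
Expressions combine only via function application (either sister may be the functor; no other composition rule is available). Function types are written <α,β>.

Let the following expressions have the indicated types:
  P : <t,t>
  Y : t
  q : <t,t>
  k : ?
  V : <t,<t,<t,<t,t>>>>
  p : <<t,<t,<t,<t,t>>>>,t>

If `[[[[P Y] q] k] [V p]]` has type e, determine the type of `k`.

[[[[P Y] q] k] [V p]] is required to be e. [V p] : t cannot yield e as functor, so [[[P Y] q] k] : <t,e>.
[[[P Y] q] k] is required to be <t,e>. [[P Y] q] : t cannot yield <t,e> as functor, so k : <t,<t,e>>.

<t,<t,e>>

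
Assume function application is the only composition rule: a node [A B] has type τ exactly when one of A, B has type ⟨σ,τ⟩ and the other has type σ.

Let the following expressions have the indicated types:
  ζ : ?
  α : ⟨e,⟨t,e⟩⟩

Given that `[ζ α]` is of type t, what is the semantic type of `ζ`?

⟨⟨e,⟨t,e⟩⟩,t⟩

[ζ α] must have type t. The sister α has type ⟨e,⟨t,e⟩⟩; that is not a function onto t, so ζ must be the functor, of type ⟨⟨e,⟨t,e⟩⟩,t⟩.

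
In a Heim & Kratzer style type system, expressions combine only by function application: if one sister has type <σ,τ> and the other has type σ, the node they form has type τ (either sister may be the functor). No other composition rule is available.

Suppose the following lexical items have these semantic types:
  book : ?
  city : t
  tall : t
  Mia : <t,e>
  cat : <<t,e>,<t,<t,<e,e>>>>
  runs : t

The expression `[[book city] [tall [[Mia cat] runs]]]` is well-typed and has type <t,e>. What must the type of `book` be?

<t,<<e,e>,<t,e>>>

[[book city] [tall [[Mia cat] runs]]] is required to be <t,e>. [tall [[Mia cat] runs]] : <e,e> cannot yield <t,e> as functor, so [book city] : <<e,e>,<t,e>>.
[book city] is required to be <<e,e>,<t,e>>. city : t cannot yield <<e,e>,<t,e>> as functor, so book : <t,<<e,e>,<t,e>>>.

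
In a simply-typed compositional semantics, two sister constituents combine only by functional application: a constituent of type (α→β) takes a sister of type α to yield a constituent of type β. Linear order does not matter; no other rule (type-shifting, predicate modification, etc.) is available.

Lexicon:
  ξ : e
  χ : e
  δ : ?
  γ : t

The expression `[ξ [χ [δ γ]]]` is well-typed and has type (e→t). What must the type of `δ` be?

(t→(e→(e→(e→t))))

At [ξ [χ [δ γ]]] (required: (e→t)): ξ is e, which is not a function with range (e→t); hence [χ [δ γ]] is the functor — type (e→(e→t)).
At [χ [δ γ]] (required: (e→(e→t))): χ is e, which is not a function with range (e→(e→t)); hence [δ γ] is the functor — type (e→(e→(e→t))).
At [δ γ] (required: (e→(e→(e→t)))): γ is t, which is not a function with range (e→(e→(e→t))); hence δ is the functor — type (t→(e→(e→(e→t)))).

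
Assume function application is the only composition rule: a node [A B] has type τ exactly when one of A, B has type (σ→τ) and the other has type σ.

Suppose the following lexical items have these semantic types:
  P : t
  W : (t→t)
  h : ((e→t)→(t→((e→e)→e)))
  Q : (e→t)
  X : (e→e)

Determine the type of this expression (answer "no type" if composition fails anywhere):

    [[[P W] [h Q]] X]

e

[P W]: functor W : (t→t), argument P : t; result t.
[h Q]: functor h : ((e→t)→(t→((e→e)→e))), argument Q : (e→t); result (t→((e→e)→e)).
[[P W] [h Q]]: functor [h Q] : (t→((e→e)→e)), argument [P W] : t; result ((e→e)→e).
[[[P W] [h Q]] X]: functor [[P W] [h Q]] : ((e→e)→e), argument X : (e→e); result e.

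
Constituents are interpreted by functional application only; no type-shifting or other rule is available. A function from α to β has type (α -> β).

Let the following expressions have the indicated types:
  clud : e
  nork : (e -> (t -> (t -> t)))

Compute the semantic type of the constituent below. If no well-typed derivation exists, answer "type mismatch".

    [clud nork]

At [clud nork], nork : (e -> (t -> (t -> t))) takes clud : e, giving (t -> (t -> t)).

(t -> (t -> t))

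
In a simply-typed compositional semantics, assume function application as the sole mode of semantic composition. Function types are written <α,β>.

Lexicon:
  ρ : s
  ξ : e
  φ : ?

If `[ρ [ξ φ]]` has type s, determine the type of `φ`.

<e,<s,s>>

[ρ [ξ φ]] must have type s. The sister ρ has type s; that is not a function onto s, so [ξ φ] must be the functor, of type <s,s>.
[ξ φ] must have type <s,s>. The sister ξ has type e; that is not a function onto <s,s>, so φ must be the functor, of type <e,<s,s>>.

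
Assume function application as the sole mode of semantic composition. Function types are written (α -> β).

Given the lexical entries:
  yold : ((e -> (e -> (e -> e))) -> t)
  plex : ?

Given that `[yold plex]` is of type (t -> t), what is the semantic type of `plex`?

(((e -> (e -> (e -> e))) -> t) -> (t -> t))

At [yold plex] (required: (t -> t)): yold is ((e -> (e -> (e -> e))) -> t), which is not a function with range (t -> t); hence plex is the functor — type (((e -> (e -> (e -> e))) -> t) -> (t -> t)).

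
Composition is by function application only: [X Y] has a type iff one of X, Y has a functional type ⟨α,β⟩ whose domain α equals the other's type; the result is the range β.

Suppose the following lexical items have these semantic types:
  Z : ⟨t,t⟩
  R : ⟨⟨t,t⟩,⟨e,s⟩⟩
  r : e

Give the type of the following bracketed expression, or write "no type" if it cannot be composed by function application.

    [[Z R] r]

s

[Z R]: ⟨⟨t,t⟩,⟨e,s⟩⟩ applied to ⟨t,t⟩ yields ⟨e,s⟩.
[[Z R] r]: ⟨e,s⟩ applied to e yields s.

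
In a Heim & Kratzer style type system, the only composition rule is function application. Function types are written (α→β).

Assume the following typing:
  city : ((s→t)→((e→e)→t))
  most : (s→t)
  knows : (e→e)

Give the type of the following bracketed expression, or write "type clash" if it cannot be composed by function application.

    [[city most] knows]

t

[city most]: city is ((s→t)→((e→e)→t)), most is (s→t); result ((e→e)→t).
[[city most] knows]: [city most] is ((e→e)→t), knows is (e→e); result t.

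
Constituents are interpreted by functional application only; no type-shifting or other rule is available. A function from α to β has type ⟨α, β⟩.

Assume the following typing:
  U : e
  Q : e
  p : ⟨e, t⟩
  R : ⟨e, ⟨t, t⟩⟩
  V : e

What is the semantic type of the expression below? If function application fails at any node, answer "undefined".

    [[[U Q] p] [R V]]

[U Q]: e with e — neither is a function whose domain matches the other; composition fails here.

undefined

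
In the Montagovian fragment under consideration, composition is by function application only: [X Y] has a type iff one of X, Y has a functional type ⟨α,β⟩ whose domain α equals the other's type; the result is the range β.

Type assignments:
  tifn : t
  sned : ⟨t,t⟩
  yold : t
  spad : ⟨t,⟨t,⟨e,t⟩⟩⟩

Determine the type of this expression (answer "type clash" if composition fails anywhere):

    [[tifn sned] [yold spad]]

[tifn sned]: functor sned : ⟨t,t⟩, argument tifn : t; result t.
[yold spad]: functor spad : ⟨t,⟨t,⟨e,t⟩⟩⟩, argument yold : t; result ⟨t,⟨e,t⟩⟩.
[[tifn sned] [yold spad]]: functor [yold spad] : ⟨t,⟨e,t⟩⟩, argument [tifn sned] : t; result ⟨e,t⟩.

⟨e,t⟩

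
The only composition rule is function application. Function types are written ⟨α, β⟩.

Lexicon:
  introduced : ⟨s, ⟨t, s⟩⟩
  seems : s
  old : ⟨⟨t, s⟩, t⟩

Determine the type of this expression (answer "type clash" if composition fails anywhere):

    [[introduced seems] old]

[introduced seems]: introduced is ⟨s, ⟨t, s⟩⟩, seems is s; result ⟨t, s⟩.
[[introduced seems] old]: old is ⟨⟨t, s⟩, t⟩, [introduced seems] is ⟨t, s⟩; result t.

t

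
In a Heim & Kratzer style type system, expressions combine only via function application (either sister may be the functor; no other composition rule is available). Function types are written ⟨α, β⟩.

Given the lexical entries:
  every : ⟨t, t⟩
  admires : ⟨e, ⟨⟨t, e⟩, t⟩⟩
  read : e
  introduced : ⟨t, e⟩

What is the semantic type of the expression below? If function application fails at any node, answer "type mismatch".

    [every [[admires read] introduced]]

[admires read]: ⟨e, ⟨⟨t, e⟩, t⟩⟩ applied to e yields ⟨⟨t, e⟩, t⟩.
[[admires read] introduced]: ⟨⟨t, e⟩, t⟩ applied to ⟨t, e⟩ yields t.
[every [[admires read] introduced]]: ⟨t, t⟩ applied to t yields t.

t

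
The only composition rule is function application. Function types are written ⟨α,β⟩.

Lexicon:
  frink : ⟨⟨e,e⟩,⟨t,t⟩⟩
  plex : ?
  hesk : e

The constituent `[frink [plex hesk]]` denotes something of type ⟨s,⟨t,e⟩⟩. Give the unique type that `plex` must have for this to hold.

⟨e,⟨⟨⟨e,e⟩,⟨t,t⟩⟩,⟨s,⟨t,e⟩⟩⟩⟩

At [frink [plex hesk]] (required: ⟨s,⟨t,e⟩⟩): frink is ⟨⟨e,e⟩,⟨t,t⟩⟩, which is not a function with range ⟨s,⟨t,e⟩⟩; hence [plex hesk] is the functor — type ⟨⟨⟨e,e⟩,⟨t,t⟩⟩,⟨s,⟨t,e⟩⟩⟩.
At [plex hesk] (required: ⟨⟨⟨e,e⟩,⟨t,t⟩⟩,⟨s,⟨t,e⟩⟩⟩): hesk is e, which is not a function with range ⟨⟨⟨e,e⟩,⟨t,t⟩⟩,⟨s,⟨t,e⟩⟩⟩; hence plex is the functor — type ⟨e,⟨⟨⟨e,e⟩,⟨t,t⟩⟩,⟨s,⟨t,e⟩⟩⟩⟩.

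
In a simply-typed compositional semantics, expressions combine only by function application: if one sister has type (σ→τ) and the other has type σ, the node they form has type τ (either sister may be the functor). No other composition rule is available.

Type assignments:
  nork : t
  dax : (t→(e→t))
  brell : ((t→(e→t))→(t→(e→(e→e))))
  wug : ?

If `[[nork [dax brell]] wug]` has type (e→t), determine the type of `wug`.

((e→(e→e))→(e→t))

For [[nork [dax brell]] wug] to have type (e→t) with [nork [dax brell]] of type (e→(e→e)), wug must be the function: wug : ((e→(e→e))→(e→t)).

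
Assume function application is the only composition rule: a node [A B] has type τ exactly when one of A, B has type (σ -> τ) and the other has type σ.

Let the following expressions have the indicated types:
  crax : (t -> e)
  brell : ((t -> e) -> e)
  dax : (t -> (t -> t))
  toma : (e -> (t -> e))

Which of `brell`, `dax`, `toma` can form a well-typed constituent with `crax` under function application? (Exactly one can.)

brell

brell — combines: brell : ((t -> e) -> e) takes crax : (t -> e) as argument, giving e.
dax : (t -> (t -> t)) — no; crax wants t, and dax wants t.
toma : (e -> (t -> e)) — no; crax wants t, and toma wants e.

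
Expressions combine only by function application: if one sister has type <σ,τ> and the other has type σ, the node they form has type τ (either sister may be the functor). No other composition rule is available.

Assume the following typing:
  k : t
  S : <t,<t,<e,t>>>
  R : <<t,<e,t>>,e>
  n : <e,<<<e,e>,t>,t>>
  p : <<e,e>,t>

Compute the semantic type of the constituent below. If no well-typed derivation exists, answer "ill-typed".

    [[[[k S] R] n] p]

[k S] — S of type <t,<t,<e,t>>> combines with k of type t: type <t,<e,t>>.
[[k S] R] — R of type <<t,<e,t>>,e> combines with [k S] of type <t,<e,t>>: type e.
[[[k S] R] n] — n of type <e,<<<e,e>,t>,t>> combines with [[k S] R] of type e: type <<<e,e>,t>,t>.
[[[[k S] R] n] p] — [[[k S] R] n] of type <<<e,e>,t>,t> combines with p of type <<e,e>,t>: type t.

t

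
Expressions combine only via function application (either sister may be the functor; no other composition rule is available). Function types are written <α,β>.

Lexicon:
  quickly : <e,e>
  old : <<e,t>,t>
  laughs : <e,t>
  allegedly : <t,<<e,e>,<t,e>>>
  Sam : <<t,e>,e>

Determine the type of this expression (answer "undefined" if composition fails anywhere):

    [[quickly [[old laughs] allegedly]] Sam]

e

[old laughs]: <<e,t>,t> applied to <e,t> yields t.
[[old laughs] allegedly]: <t,<<e,e>,<t,e>>> applied to t yields <<e,e>,<t,e>>.
[quickly [[old laughs] allegedly]]: <<e,e>,<t,e>> applied to <e,e> yields <t,e>.
[[quickly [[old laughs] allegedly]] Sam]: <<t,e>,e> applied to <t,e> yields e.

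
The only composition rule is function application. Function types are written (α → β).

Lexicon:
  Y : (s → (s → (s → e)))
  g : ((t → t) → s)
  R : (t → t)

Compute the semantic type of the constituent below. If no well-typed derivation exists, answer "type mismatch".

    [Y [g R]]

[g R]: g is ((t → t) → s), R is (t → t); result s.
[Y [g R]]: Y is (s → (s → (s → e))), [g R] is s; result (s → (s → e)).

(s → (s → e))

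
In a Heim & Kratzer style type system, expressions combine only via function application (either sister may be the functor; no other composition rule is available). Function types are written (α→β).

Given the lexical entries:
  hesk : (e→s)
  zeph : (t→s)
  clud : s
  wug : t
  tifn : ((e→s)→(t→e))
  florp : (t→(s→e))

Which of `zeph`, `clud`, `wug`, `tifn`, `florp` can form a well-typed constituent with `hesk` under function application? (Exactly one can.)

tifn

zeph : (t→s) — no; hesk wants e, and zeph wants t.
clud : s — no; hesk wants e, and clud wants nothing (atomic).
wug : t — no; hesk wants e, and wug wants nothing (atomic).
tifn — combines: tifn : ((e→s)→(t→e)) takes hesk : (e→s) as argument, giving (t→e).
florp : (t→(s→e)) — no; hesk wants e, and florp wants t.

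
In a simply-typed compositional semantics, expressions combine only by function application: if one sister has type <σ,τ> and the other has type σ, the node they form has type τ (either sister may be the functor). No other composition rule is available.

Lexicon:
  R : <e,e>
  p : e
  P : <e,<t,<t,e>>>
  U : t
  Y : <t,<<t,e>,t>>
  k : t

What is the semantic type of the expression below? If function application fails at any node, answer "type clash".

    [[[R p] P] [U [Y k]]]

[R p] — R of type <e,e> combines with p of type e: type e.
[[R p] P] — P of type <e,<t,<t,e>>> combines with [R p] of type e: type <t,<t,e>>.
[Y k] — Y of type <t,<<t,e>,t>> combines with k of type t: type <<t,e>,t>.
At [U [Y k]]: neither t nor <<t,e>,t> can take the other as argument; the node is ill-typed.

type clash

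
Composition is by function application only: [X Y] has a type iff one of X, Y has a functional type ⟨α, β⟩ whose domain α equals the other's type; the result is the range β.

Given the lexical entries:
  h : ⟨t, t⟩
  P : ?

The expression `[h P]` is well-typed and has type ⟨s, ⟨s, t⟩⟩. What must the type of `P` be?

⟨⟨t, t⟩, ⟨s, ⟨s, t⟩⟩⟩

At [h P] (required: ⟨s, ⟨s, t⟩⟩): h is ⟨t, t⟩, which is not a function with range ⟨s, ⟨s, t⟩⟩; hence P is the functor — type ⟨⟨t, t⟩, ⟨s, ⟨s, t⟩⟩⟩.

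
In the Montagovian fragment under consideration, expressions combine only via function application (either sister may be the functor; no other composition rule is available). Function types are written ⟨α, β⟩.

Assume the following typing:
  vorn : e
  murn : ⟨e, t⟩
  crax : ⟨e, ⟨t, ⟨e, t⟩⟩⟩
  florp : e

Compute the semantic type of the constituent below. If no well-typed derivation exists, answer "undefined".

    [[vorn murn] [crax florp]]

⟨e, t⟩

[vorn murn]: murn is ⟨e, t⟩, vorn is e; result t.
[crax florp]: crax is ⟨e, ⟨t, ⟨e, t⟩⟩⟩, florp is e; result ⟨t, ⟨e, t⟩⟩.
[[vorn murn] [crax florp]]: [crax florp] is ⟨t, ⟨e, t⟩⟩, [vorn murn] is t; result ⟨e, t⟩.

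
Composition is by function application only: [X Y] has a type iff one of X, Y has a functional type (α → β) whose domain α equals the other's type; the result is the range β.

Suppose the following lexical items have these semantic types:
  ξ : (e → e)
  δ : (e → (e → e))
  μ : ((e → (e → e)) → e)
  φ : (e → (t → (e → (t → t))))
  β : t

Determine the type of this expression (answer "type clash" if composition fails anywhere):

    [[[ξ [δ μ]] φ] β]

[δ μ] — μ of type ((e → (e → e)) → e) combines with δ of type (e → (e → e)): type e.
[ξ [δ μ]] — ξ of type (e → e) combines with [δ μ] of type e: type e.
[[ξ [δ μ]] φ] — φ of type (e → (t → (e → (t → t)))) combines with [ξ [δ μ]] of type e: type (t → (e → (t → t))).
[[[ξ [δ μ]] φ] β] — [[ξ [δ μ]] φ] of type (t → (e → (t → t))) combines with β of type t: type (e → (t → t)).

(e → (t → t))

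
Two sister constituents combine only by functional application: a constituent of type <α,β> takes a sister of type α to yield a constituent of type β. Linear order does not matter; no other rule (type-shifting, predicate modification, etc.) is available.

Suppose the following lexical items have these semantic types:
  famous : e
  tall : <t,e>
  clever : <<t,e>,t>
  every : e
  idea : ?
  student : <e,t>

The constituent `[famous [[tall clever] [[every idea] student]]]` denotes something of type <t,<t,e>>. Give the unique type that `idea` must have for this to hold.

<e,<<e,t>,<t,<e,<t,<t,e>>>>>>

At [famous [[tall clever] [[every idea] student]]] (required: <t,<t,e>>): famous is e, which is not a function with range <t,<t,e>>; hence [[tall clever] [[every idea] student]] is the functor — type <e,<t,<t,e>>>.
At [[tall clever] [[every idea] student]] (required: <e,<t,<t,e>>>): [tall clever] is t, which is not a function with range <e,<t,<t,e>>>; hence [[every idea] student] is the functor — type <t,<e,<t,<t,e>>>>.
At [[every idea] student] (required: <t,<e,<t,<t,e>>>>): student is <e,t>, which is not a function with range <t,<e,<t,<t,e>>>>; hence [every idea] is the functor — type <<e,t>,<t,<e,<t,<t,e>>>>>.
At [every idea] (required: <<e,t>,<t,<e,<t,<t,e>>>>>): every is e, which is not a function with range <<e,t>,<t,<e,<t,<t,e>>>>>; hence idea is the functor — type <e,<<e,t>,<t,<e,<t,<t,e>>>>>>.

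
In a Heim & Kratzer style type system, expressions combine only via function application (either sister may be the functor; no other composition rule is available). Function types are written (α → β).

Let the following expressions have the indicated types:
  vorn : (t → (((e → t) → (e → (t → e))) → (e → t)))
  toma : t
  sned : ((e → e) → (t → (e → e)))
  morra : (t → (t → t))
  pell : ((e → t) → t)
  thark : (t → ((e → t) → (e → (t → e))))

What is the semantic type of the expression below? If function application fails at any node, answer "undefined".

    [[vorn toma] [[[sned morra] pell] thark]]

[vorn toma] — vorn of type (t → (((e → t) → (e → (t → e))) → (e → t))) combines with toma of type t: type (((e → t) → (e → (t → e))) → (e → t)).
[sned morra]: ((e → e) → (t → (e → e))) with (t → (t → t)) — neither is a function whose domain matches the other; composition fails here.

undefined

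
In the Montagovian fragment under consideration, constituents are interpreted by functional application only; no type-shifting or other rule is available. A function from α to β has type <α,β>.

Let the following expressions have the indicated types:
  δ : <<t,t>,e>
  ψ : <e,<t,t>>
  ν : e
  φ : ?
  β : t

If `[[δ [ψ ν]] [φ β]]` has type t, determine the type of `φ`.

For [[δ [ψ ν]] [φ β]] to have type t with [δ [ψ ν]] of type e, [φ β] must be the function: [φ β] : <e,t>.
For [φ β] to have type <e,t> with β of type t, φ must be the function: φ : <t,<e,t>>.

<t,<e,t>>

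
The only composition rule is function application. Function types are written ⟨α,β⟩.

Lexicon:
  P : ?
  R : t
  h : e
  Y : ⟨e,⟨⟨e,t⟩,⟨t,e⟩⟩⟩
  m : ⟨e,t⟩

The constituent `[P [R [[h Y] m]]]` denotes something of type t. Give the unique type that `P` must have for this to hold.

For [P [R [[h Y] m]]] to have type t with [R [[h Y] m]] of type e, P must be the function: P : ⟨e,t⟩.

⟨e,t⟩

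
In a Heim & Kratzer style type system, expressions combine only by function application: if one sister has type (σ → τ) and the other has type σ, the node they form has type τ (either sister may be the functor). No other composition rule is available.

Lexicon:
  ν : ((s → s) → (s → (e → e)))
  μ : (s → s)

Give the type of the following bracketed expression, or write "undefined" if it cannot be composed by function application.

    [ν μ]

(s → (e → e))

[ν μ]: ν is ((s → s) → (s → (e → e))), μ is (s → s); result (s → (e → e)).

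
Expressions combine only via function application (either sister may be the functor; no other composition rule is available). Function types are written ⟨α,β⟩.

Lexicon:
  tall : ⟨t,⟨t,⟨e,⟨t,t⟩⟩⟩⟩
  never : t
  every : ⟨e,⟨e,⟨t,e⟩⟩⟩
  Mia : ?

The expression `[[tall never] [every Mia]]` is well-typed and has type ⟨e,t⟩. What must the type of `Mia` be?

⟨⟨e,⟨e,⟨t,e⟩⟩⟩,⟨⟨t,⟨e,⟨t,t⟩⟩⟩,⟨e,t⟩⟩⟩

[[tall never] [every Mia]] is required to be ⟨e,t⟩. [tall never] : ⟨t,⟨e,⟨t,t⟩⟩⟩ cannot yield ⟨e,t⟩ as functor, so [every Mia] : ⟨⟨t,⟨e,⟨t,t⟩⟩⟩,⟨e,t⟩⟩.
[every Mia] is required to be ⟨⟨t,⟨e,⟨t,t⟩⟩⟩,⟨e,t⟩⟩. every : ⟨e,⟨e,⟨t,e⟩⟩⟩ cannot yield ⟨⟨t,⟨e,⟨t,t⟩⟩⟩,⟨e,t⟩⟩ as functor, so Mia : ⟨⟨e,⟨e,⟨t,e⟩⟩⟩,⟨⟨t,⟨e,⟨t,t⟩⟩⟩,⟨e,t⟩⟩⟩.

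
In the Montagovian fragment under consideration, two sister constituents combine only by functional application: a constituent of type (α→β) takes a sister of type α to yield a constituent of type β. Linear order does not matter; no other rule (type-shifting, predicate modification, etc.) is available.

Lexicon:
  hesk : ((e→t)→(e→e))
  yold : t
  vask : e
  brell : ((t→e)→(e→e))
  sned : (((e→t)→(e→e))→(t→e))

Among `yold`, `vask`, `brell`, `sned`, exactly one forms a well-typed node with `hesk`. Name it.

yold : t — no; hesk wants (e→t), and yold wants nothing (atomic).
vask : e — no; hesk wants (e→t), and vask wants nothing (atomic).
brell : ((t→e)→(e→e)) — no; hesk wants (e→t), and brell wants (t→e).
sned — combines: sned : (((e→t)→(e→e))→(t→e)) takes hesk : ((e→t)→(e→e)) as argument, giving (t→e).

sned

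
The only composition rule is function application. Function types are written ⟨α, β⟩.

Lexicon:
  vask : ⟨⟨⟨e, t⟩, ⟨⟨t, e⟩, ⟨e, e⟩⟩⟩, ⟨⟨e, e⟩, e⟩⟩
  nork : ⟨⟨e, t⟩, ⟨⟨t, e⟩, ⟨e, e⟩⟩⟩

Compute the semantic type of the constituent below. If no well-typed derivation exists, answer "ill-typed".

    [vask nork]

⟨⟨e, e⟩, e⟩

[vask nork]: functor vask : ⟨⟨⟨e, t⟩, ⟨⟨t, e⟩, ⟨e, e⟩⟩⟩, ⟨⟨e, e⟩, e⟩⟩, argument nork : ⟨⟨e, t⟩, ⟨⟨t, e⟩, ⟨e, e⟩⟩⟩; result ⟨⟨e, e⟩, e⟩.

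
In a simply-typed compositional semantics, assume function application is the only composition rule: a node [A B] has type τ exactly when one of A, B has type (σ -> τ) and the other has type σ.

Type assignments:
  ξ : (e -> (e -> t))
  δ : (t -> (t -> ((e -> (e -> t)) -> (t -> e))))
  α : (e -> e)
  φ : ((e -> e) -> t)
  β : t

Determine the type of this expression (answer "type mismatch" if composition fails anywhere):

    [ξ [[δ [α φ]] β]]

(t -> e)

At [α φ], φ : ((e -> e) -> t) takes α : (e -> e), giving t.
At [δ [α φ]], δ : (t -> (t -> ((e -> (e -> t)) -> (t -> e)))) takes [α φ] : t, giving (t -> ((e -> (e -> t)) -> (t -> e))).
At [[δ [α φ]] β], [δ [α φ]] : (t -> ((e -> (e -> t)) -> (t -> e))) takes β : t, giving ((e -> (e -> t)) -> (t -> e)).
At [ξ [[δ [α φ]] β]], [[δ [α φ]] β] : ((e -> (e -> t)) -> (t -> e)) takes ξ : (e -> (e -> t)), giving (t -> e).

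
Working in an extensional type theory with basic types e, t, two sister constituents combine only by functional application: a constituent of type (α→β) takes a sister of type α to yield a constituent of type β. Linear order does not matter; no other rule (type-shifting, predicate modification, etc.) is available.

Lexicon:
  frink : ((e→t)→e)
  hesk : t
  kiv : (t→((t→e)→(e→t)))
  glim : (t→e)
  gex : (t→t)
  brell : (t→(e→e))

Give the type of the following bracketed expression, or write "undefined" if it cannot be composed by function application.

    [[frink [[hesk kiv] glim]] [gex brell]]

undefined

[hesk kiv]: functor kiv : (t→((t→e)→(e→t))), argument hesk : t; result ((t→e)→(e→t)).
[[hesk kiv] glim]: functor [hesk kiv] : ((t→e)→(e→t)), argument glim : (t→e); result (e→t).
[frink [[hesk kiv] glim]]: functor frink : ((e→t)→e), argument [[hesk kiv] glim] : (e→t); result e.
[gex brell]: (t→t) and (t→(e→e)) cannot combine by function application — type clash.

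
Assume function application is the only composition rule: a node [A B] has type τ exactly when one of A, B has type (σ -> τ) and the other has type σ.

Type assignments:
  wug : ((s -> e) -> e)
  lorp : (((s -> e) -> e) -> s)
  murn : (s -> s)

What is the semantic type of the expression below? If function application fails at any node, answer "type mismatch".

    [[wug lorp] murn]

s

[wug lorp]: (((s -> e) -> e) -> s) applied to ((s -> e) -> e) yields s.
[[wug lorp] murn]: (s -> s) applied to s yields s.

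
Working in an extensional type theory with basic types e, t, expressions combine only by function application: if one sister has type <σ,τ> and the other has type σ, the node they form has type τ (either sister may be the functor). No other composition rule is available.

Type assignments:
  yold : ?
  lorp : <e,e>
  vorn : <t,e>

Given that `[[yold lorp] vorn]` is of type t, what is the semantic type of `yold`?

<<e,e>,<<t,e>,t>>

For [[yold lorp] vorn] to have type t with vorn of type <t,e>, [yold lorp] must be the function: [yold lorp] : <<t,e>,t>.
For [yold lorp] to have type <<t,e>,t> with lorp of type <e,e>, yold must be the function: yold : <<e,e>,<<t,e>,t>>.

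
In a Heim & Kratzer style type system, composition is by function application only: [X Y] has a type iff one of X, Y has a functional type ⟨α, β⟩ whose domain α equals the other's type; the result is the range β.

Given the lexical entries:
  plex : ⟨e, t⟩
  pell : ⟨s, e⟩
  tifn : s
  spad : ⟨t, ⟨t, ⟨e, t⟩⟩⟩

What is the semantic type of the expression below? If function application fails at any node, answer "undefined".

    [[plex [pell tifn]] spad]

⟨t, ⟨e, t⟩⟩

[pell tifn]: functor pell : ⟨s, e⟩, argument tifn : s; result e.
[plex [pell tifn]]: functor plex : ⟨e, t⟩, argument [pell tifn] : e; result t.
[[plex [pell tifn]] spad]: functor spad : ⟨t, ⟨t, ⟨e, t⟩⟩⟩, argument [plex [pell tifn]] : t; result ⟨t, ⟨e, t⟩⟩.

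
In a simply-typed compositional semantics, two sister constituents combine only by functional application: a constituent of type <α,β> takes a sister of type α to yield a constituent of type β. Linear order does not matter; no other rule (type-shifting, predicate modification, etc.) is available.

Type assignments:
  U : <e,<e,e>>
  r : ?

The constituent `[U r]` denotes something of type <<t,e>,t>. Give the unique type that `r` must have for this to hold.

<<e,<e,e>>,<<t,e>,t>>

For [U r] to have type <<t,e>,t> with U of type <e,<e,e>>, r must be the function: r : <<e,<e,e>>,<<t,e>,t>>.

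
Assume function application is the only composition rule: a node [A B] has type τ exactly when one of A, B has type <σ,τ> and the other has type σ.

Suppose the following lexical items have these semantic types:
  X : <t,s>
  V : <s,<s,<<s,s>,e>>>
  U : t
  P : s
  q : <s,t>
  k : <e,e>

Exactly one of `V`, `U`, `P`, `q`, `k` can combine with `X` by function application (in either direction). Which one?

U

V : <s,<s,<<s,s>,e>>> — no; X wants t, and V wants s.
U — combines: X : <t,s> takes U : t as argument, giving s.
P : s — no; X wants t, and P wants nothing (atomic).
q : <s,t> — no; X wants t, and q wants s.
k : <e,e> — no; X wants t, and k wants e.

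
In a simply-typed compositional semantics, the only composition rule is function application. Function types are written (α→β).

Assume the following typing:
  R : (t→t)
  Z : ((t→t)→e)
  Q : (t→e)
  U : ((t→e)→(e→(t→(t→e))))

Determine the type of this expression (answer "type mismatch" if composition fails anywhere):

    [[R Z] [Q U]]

At [R Z], Z : ((t→t)→e) takes R : (t→t), giving e.
At [Q U], U : ((t→e)→(e→(t→(t→e)))) takes Q : (t→e), giving (e→(t→(t→e))).
At [[R Z] [Q U]], [Q U] : (e→(t→(t→e))) takes [R Z] : e, giving (t→(t→e)).

(t→(t→e))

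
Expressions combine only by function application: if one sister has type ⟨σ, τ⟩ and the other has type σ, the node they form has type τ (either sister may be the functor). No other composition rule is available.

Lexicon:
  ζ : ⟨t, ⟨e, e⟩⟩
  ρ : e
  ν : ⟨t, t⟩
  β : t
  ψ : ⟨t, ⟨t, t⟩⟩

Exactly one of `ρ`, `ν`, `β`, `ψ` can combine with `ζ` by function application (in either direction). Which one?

β

ρ : e — does not combine with ζ.
ν : ⟨t, t⟩ — does not combine with ζ.
β — combines: ζ : ⟨t, ⟨e, e⟩⟩ takes β : t as argument, giving ⟨e, e⟩.
ψ : ⟨t, ⟨t, t⟩⟩ — does not combine with ζ.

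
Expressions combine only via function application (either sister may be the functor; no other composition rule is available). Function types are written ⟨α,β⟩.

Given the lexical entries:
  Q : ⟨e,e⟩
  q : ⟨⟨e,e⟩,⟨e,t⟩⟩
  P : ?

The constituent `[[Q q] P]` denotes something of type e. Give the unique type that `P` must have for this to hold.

For [[Q q] P] to have type e with [Q q] of type ⟨e,t⟩, P must be the function: P : ⟨⟨e,t⟩,e⟩.

⟨⟨e,t⟩,e⟩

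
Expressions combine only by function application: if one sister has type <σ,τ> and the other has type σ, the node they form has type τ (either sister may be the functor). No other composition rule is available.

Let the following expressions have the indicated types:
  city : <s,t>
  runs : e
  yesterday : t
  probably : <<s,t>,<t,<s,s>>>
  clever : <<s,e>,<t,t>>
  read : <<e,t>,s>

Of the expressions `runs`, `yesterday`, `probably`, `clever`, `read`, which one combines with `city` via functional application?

runs : e — does not combine with city.
yesterday : t — does not combine with city.
probably — combines: probably : <<s,t>,<t,<s,s>>> takes city : <s,t> as argument, giving <t,<s,s>>.
clever : <<s,e>,<t,t>> — does not combine with city.
read : <<e,t>,s> — does not combine with city.

probably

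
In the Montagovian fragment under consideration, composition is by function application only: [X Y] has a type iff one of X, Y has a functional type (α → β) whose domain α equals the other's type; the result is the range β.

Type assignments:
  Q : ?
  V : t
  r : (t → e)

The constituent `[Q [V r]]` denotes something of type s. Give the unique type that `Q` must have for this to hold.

For [Q [V r]] to have type s with [V r] of type e, Q must be the function: Q : (e → s).

(e → s)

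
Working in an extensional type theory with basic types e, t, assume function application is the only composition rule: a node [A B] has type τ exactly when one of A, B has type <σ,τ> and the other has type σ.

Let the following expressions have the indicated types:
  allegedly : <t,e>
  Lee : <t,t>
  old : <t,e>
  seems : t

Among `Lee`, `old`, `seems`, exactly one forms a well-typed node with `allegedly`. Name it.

seems

Lee : <t,t> — no; allegedly wants t, and Lee wants t.
old : <t,e> — no; allegedly wants t, and old wants t.
seems — combines: allegedly : <t,e> takes seems : t as argument, giving e.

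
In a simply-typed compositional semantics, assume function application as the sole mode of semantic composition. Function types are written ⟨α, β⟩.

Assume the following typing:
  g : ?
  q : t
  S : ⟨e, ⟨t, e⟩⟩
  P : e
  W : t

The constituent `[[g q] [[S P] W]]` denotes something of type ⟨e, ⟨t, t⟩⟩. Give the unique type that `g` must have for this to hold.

At [[g q] [[S P] W]] (required: ⟨e, ⟨t, t⟩⟩): [[S P] W] is e, which is not a function with range ⟨e, ⟨t, t⟩⟩; hence [g q] is the functor — type ⟨e, ⟨e, ⟨t, t⟩⟩⟩.
At [g q] (required: ⟨e, ⟨e, ⟨t, t⟩⟩⟩): q is t, which is not a function with range ⟨e, ⟨e, ⟨t, t⟩⟩⟩; hence g is the functor — type ⟨t, ⟨e, ⟨e, ⟨t, t⟩⟩⟩⟩.

⟨t, ⟨e, ⟨e, ⟨t, t⟩⟩⟩⟩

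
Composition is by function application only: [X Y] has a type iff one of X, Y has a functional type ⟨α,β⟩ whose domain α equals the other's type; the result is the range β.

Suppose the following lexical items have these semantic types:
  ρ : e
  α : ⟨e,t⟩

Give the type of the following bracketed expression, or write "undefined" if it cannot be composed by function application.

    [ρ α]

[ρ α]: functor α : ⟨e,t⟩, argument ρ : e; result t.

t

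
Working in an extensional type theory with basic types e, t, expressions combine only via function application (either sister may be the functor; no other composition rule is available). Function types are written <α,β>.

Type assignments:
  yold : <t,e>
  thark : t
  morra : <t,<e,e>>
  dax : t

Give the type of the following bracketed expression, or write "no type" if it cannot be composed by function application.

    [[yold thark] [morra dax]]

e

[yold thark] — yold of type <t,e> combines with thark of type t: type e.
[morra dax] — morra of type <t,<e,e>> combines with dax of type t: type <e,e>.
[[yold thark] [morra dax]] — [morra dax] of type <e,e> combines with [yold thark] of type e: type e.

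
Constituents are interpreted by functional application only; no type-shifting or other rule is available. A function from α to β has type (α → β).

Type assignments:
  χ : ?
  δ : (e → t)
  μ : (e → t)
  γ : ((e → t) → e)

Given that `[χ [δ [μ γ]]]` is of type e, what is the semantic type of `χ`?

At [χ [δ [μ γ]]] (required: e): [δ [μ γ]] is t, which is not a function with range e; hence χ is the functor — type (t → e).

(t → e)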